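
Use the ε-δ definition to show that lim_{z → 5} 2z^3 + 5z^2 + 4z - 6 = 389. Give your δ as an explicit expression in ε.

Let ε > 0 be given. We want δ > 0 such that 0 < |z − 5| < δ implies |(2z^3 + 5z^2 + 4z - 6) − 389| < ε.
(2z^3 + 5z^2 + 4z - 6) − 389 = 2z^3 + 5z^2 + 4z - 395 = (z − 5)(2z^2 + 15z + 79).
So |(2z^3 + 5z^2 + 4z - 6) − 389| = |z − 5|·|2z^2 + 15z + 79|.
Require δ ≤ 1. Then |z − 5| < 1 gives |z| < 6, and by the triangle inequality |2z^2 + 15z + 79| ≤ 2·6^2 + 15·6 + 79 = 241.
Hence |(2z^3 + 5z^2 + 4z - 6) − 389| ≤ 241|z − 5| < ε provided |z − 5| < ε/241.
Choosing δ = min(1, ε/241) ensures both conditions, hence |(2z^3 + 5z^2 + 4z - 6) − 389| < ε.

δ = min(1, ε/241)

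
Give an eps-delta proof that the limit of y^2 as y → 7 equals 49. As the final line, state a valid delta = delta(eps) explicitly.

delta = min(1, eps/15)

Suppose eps > 0. We seek delta > 0 with 0 < |y − 7| < delta ⇒ |y^2 − 49| < eps.
Factor: y^2 − 49 = (y − 7)(y + 7), so |y^2 − 49| = |y − 7|·|y + 7|.
Impose delta ≤ 1 so that |y| < 8; then |y + 7| ≤ 15.
Hence |y^2 − 49| ≤ 15|y − 7|, which is < eps once |y − 7| < eps/15.
Take delta = min(1, eps/15). If 0 < |y − 7| < delta then both bounds hold and |y^2 − 49| ≤ 15|y − 7| < 15·(eps/15) = eps.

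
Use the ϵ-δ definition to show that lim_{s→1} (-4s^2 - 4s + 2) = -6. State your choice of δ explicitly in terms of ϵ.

δ = min(1, ϵ/16)

Fix ϵ > 0. We want δ > 0 such that 0 < |s − 1| < δ implies |(-4s^2 - 4s + 2) + 6| < ϵ.
(-4s^2 - 4s + 2) + 6 = -4s^2 - 4s + 8 = (s − 1)(-4s - 8).
So |(-4s^2 - 4s + 2) + 6| = |s − 1|·|-4s - 8|.
Assume first that |s − 1| < 1, so |s| < 2. Then |-4s - 8| ≤ 4·2 + 8 = 16.
Hence |(-4s^2 - 4s + 2) + 6| ≤ 16|s − 1| < ϵ provided |s − 1| < ϵ/16.
Take δ = min(1, ϵ/16). Then 0 < |s − 1| < δ gives both |s − 1| < 1 and |s − 1| < ϵ/16, so |(-4s^2 - 4s + 2) + 6| < ϵ.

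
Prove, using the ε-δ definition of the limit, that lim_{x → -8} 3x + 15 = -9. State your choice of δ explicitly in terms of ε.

δ = ε/3

Fix ε > 0. We need δ > 0 so that 0 < |x + 8| < δ implies |(3x + 15) + 9| < ε.
|(3x + 15) + 9| = |3x + 24| = 3|x + 8|.
Thus it suffices that |x + 8| < ε/3.
Take δ = ε/3. If 0 < |x + 8| < δ then |(3x + 15) + 9| = 3|x + 8| < 3·(ε/3) = ε.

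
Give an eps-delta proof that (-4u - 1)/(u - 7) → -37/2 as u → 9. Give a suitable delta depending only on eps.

delta = min(1, (2/29)eps)

Let eps > 0. We want delta > 0 with 0 < |u − 9| < delta ⇒ |(-4u - 1)/(u - 7) + 37/2| < eps.
Combining over a common denominator, (-4u - 1)/(u - 7) + 37/2 = [(-4u - 1)·2 − (-37)·(u - 7)] / [2·(u - 7)] = 29(u − 9) / (2(u - 7)).
So |(-4u - 1)/(u - 7) + 37/2| = 29|u − 9| / (2·|u − 7|).
Require delta ≤ 1, so |u − 7| ≥ |2| − |u − 9| > 2 − 1 = 1.
Hence |(-4u - 1)/(u - 7) + 37/2| < 29|u − 9|/(2·1) = (29/2)|u − 9|, which is < eps once |u − 9| < (2/29)eps.
Take delta = min(1, (2/29)eps). Then 0 < |u − 9| < delta forces both bounds, so |(-4u - 1)/(u - 7) + 37/2| < eps.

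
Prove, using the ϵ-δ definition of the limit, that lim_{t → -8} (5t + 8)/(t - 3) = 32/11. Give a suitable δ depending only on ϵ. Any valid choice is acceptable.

Let ϵ > 0 be given. We want δ > 0 with 0 < |t + 8| < δ ⇒ |(5t + 8)/(t - 3) − (32/11)| < ϵ.
Combining over a common denominator, (5t + 8)/(t - 3) − (32/11) = [(5t + 8)·(-11) − (-32)·(t - 3)] / [(-11)·(t - 3)] = -23(t + 8) / ((-11)(t - 3)).
So |(5t + 8)/(t - 3) − (32/11)| = 23|t + 8| / (11·|t − 3|).
Restrict δ ≤ 11/2. Then |t + 8| < 11/2 gives |t − 3| = |(t + 8) + (-11)| ≥ 11 − 11/2 = 11/2.
Hence |(5t + 8)/(t - 3) − (32/11)| < 23|t + 8|/(11·(11/2)) = (46/121)|t + 8|, which is < ϵ once |t + 8| < (121/46)ϵ.
Take δ = min(11/2, (121/46)ϵ). Then 0 < |t + 8| < δ forces both bounds, so |(5t + 8)/(t - 3) − (32/11)| < ϵ.

δ = min(11/2, (121/46)ϵ)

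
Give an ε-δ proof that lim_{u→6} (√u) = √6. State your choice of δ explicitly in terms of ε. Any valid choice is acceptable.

Let ε > 0. We want δ > 0 such that 0 < |u − 6| < δ implies |√u − √6| < ε.
Multiplying by the conjugate, |√u − √6| = |u − 6|/(√u + √6).
Restrict δ ≤ 6 so that |u − 6| < 6 forces u > 0, and then √u + √6 > √6.
Hence |√u − √6| < |u − 6|/√6, which is < ε once |u − 6| < √6·ε.
Take δ = min(6, √6·ε). If 0 < |u − 6| < δ then u > 0 and |√u − √6| < |u − 6|/√6 < ε.

δ = min(6, √6·ε)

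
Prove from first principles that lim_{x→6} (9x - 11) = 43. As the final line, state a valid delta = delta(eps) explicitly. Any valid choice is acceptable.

delta = eps/9

Let eps > 0 be given. We need delta > 0 so that 0 < |x − 6| < delta implies |(9x - 11) − 43| < eps.
Since (9x - 11) − 43 = 9(x − 6), we have |(9x - 11) − 43| = 9|x − 6|.
Thus it suffices that |x − 6| < eps/9.
Take delta = eps/9. If 0 < |x − 6| < delta then |(9x - 11) − 43| = 9|x − 6| < 9·(eps/9) = eps.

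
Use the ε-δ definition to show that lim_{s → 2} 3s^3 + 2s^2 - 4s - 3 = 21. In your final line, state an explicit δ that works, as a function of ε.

δ = min(1, ε/63)

Let ε > 0 be given. We want δ > 0 such that 0 < |s − 2| < δ implies |(3s^3 + 2s^2 - 4s - 3) − 21| < ε.
(3s^3 + 2s^2 - 4s - 3) − 21 = 3s^3 + 2s^2 - 4s - 24 = (s − 2)(3s^2 + 8s + 12).
So |(3s^3 + 2s^2 - 4s - 3) − 21| = |s − 2|·|3s^2 + 8s + 12|.
Assume first that |s − 2| < 1, so |s| < 3. Then |3s^2 + 8s + 12| ≤ 3·3^2 + 8·3 + 12 = 63.
Hence |(3s^3 + 2s^2 - 4s - 3) − 21| ≤ 63|s − 2| < ε provided |s − 2| < ε/63.
Take δ = min(1, ε/63). Then 0 < |s − 2| < δ gives both |s − 2| < 1 and |s − 2| < ε/63, so |(3s^3 + 2s^2 - 4s - 3) − 21| < ε.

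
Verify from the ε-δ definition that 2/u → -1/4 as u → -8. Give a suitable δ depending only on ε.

Suppose ε > 0. We seek δ > 0 such that 0 < |u + 8| < δ implies |2/u + 1/4| < ε.
|2/u + 1/4| = 2·|-8 − u|/(8·|u|) = 2|u + 8|/(8|u|).
Restrict δ ≤ 4. Then |u + 8| < 4 gives |u| > 4, so 8|u| > 32.
Then |2/u + 1/4| < 2|u + 8|/32, which is < ε when |u + 8| < 16ε.
Take δ = min(4, 16ε). Then 0 < |u + 8| < δ gives both |u + 8| < 4 and |u + 8| < 16ε, so |2/u + 1/4| < ε.

δ = min(4, 16ε)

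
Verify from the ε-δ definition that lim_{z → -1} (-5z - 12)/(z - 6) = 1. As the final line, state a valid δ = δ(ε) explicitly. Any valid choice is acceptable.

Fix ε > 0. We want δ > 0 with 0 < |z + 1| < δ ⇒ |(-5z - 12)/(z - 6) − 1| < ε.
Combining over a common denominator, (-5z - 12)/(z - 6) − 1 = [(-5z - 12)·(-7) − (-7)·(z - 6)] / [(-7)·(z - 6)] = 42(z + 1) / ((-7)(z - 6)).
So |(-5z - 12)/(z - 6) − 1| = 42|z + 1| / (7·|z − 6|).
Require δ ≤ 7/2, so |z − 6| ≥ |-7| − |z + 1| > 7 − 7/2 = 7/2.
Hence |(-5z - 12)/(z - 6) − 1| < 42|z + 1|/(7·(7/2)) = (12/7)|z + 1|, which is < ε once |z + 1| < (7/12)ε.
Take δ = min(7/2, (7/12)ε). Then 0 < |z + 1| < δ forces both bounds, so |(-5z - 12)/(z - 6) − 1| < ε.

δ = min(7/2, (7/12)ε)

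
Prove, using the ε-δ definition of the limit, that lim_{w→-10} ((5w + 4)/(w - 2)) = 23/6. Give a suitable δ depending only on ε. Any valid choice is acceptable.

δ = min(6, (36/7)ε)

Fix ε > 0. We want δ > 0 with 0 < |w + 10| < δ ⇒ |(5w + 4)/(w - 2) − (23/6)| < ε.
Combining over a common denominator, (5w + 4)/(w - 2) − (23/6) = [(5w + 4)·(-12) − (-46)·(w - 2)] / [(-12)·(w - 2)] = -14(w + 10) / ((-12)(w - 2)).
So |(5w + 4)/(w - 2) − (23/6)| = 14|w + 10| / (12·|w − 2|).
Require δ ≤ 6, so |w − 2| ≥ |-12| − |w + 10| > 12 − 6 = 6.
Hence |(5w + 4)/(w - 2) − (23/6)| < 14|w + 10|/(12·6) = (7/36)|w + 10|, which is < ε once |w + 10| < (36/7)ε.
Take δ = min(6, (36/7)ε). Then 0 < |w + 10| < δ forces both bounds, so |(5w + 4)/(w - 2) − (23/6)| < ε.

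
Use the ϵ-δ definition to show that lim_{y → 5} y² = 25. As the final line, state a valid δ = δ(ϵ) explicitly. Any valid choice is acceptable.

δ = min(1, ϵ/11)

Let ϵ > 0. We seek δ > 0 with 0 < |y − 5| < δ ⇒ |y² − 25| < ϵ.
Factor: y² − 25 = (y − 5)(y + 5), so |y² − 25| = |y − 5|·|y + 5|.
Restrict δ ≤ 1. Then |y − 5| < 1 gives |y| < 6, so by the triangle inequality |y + 5| ≤ 6 + 5 = 11.
Hence |y² − 25| ≤ 11|y − 5|, which is < ϵ once |y − 5| < ϵ/11.
Take δ = min(1, ϵ/11). If 0 < |y − 5| < δ then both bounds hold and |y² − 25| ≤ 11|y − 5| < 11·(ϵ/11) = ϵ.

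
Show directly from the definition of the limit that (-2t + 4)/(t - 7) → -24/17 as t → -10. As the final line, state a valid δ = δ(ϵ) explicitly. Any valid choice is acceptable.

Let ϵ > 0. We want δ > 0 with 0 < |t + 10| < δ ⇒ |(-2t + 4)/(t - 7) + 24/17| < ϵ.
Combining over a common denominator, (-2t + 4)/(t - 7) + 24/17 = [(-2t + 4)·(-17) − 24·(t - 7)] / [(-17)·(t - 7)] = 10(t + 10) / ((-17)(t - 7)).
So |(-2t + 4)/(t - 7) + 24/17| = 10|t + 10| / (17·|t − 7|).
Require δ ≤ 17/2, so |t − 7| ≥ |-17| − |t + 10| > 17 − 17/2 = 17/2.
Hence |(-2t + 4)/(t - 7) + 24/17| < 10|t + 10|/(17·(17/2)) = (20/289)|t + 10|, which is < ϵ once |t + 10| < (289/20)ϵ.
Take δ = min(17/2, (289/20)ϵ). Then 0 < |t + 10| < δ forces both bounds, so |(-2t + 4)/(t - 7) + 24/17| < ϵ.

δ = min(17/2, (289/20)ϵ)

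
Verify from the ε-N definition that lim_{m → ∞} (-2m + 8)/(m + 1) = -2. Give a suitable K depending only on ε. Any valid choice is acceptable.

K = 10/ε

Let ε > 0. For m ≥ 1, |(-2m + 8)/(m + 1) + 2| = |10|/((m + 1)) = 10/((m + 1)).
Since m + 1 ≥ m for m ≥ 1, this is ≤ 10/(m) = 10/m.
So |(-2m + 8)/(m + 1) + 2| < ε whenever m > 10/ε.
Take K = 10/ε. If m > K then |(-2m + 8)/(m + 1) + 2| ≤ 10/m < ε.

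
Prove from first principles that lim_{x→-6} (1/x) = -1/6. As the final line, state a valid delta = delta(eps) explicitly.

Fix eps > 0. We seek delta > 0 such that 0 < |x + 6| < delta implies |1/x + 1/6| < eps.
|1/x + 1/6| = |-6 − x|/(6·|x|) = |x + 6|/(6|x|).
Require delta ≤ 3 so that |x| > 6 − 3 = 3, hence 6|x| > 18.
Then |1/x + 1/6| < |x + 6|/18, which is < eps when |x + 6| < 18eps.
Take delta = min(3, 18eps). Then 0 < |x + 6| < delta gives both |x + 6| < 3 and |x + 6| < 18eps, so |1/x + 1/6| < eps.

delta = min(3, 18eps)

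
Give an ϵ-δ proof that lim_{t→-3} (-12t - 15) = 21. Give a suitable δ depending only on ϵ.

Fix ϵ > 0. We need δ > 0 so that 0 < |t + 3| < δ implies |(-12t - 15) − 21| < ϵ.
|(-12t - 15) − 21| = |-12t - 36| = 12|t + 3|.
Thus it suffices that |t + 3| < ϵ/12.
Take δ = ϵ/12. If 0 < |t + 3| < δ then |(-12t - 15) − 21| = 12|t + 3| < 12·(ϵ/12) = ϵ.

δ = ϵ/12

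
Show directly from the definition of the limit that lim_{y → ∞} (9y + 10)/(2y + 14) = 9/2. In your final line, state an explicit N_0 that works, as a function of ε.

N_0 = (53/2)/ε

Suppose ε > 0. We seek N_0 > 0 such that y > N_0 implies |(9y + 10)/(2y + 14) − (9/2)| < ε.
(9y + 10)/(2y + 14) − (9/2) = (2(9y + 10) − 9(2y + 14)) / (2(2y + 14)) = -106/(2(2y + 14)).
For y > 0 we have 2y + 14 > 2y, so |(9y + 10)/(2y + 14) − (9/2)| = 106/(2(2y + 14)) < 106/(2·2y) = (53/2)/y.
Thus |(9y + 10)/(2y + 14) − (9/2)| < ε whenever y > (53/2)/ε.
Take N_0 = (53/2)/ε. If y > N_0 then |(9y + 10)/(2y + 14) − (9/2)| < (53/2)/y < ε.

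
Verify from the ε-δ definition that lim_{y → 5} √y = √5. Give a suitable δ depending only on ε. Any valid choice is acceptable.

δ = min(5, √5·ε)

Fix ε > 0. We want δ > 0 such that 0 < |y − 5| < δ implies |√y − √5| < ε.
Multiplying by the conjugate, |√y − √5| = |y − 5|/(√y + √5).
Restrict δ ≤ 5 so that |y − 5| < 5 forces y > 0, and then √y + √5 > √5.
Hence |√y − √5| < |y − 5|/√5, which is < ε once |y − 5| < √5·ε.
Take δ = min(5, √5·ε). If 0 < |y − 5| < δ then y > 0 and |√y − √5| < |y − 5|/√5 < ε.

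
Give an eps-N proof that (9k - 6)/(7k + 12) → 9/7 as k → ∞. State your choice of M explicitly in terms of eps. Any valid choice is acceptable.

Suppose eps > 0. For k ≥ 1, |(9k - 6)/(7k + 12) − (9/7)| = |-150|/(7(7k + 12)) = 150/(7(7k + 12)).
Since 7k + 12 ≥ 7k for k ≥ 1, this is ≤ 150/(7·7k) = (150/49)/k.
So |(9k - 6)/(7k + 12) − (9/7)| < eps whenever k > (150/49)/eps.
Take M = (150/49)/eps. If k > M then |(9k - 6)/(7k + 12) − (9/7)| ≤ (150/49)/k < eps.

M = (150/49)/eps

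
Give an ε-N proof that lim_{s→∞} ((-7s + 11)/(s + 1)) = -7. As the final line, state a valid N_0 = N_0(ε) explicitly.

Fix ε > 0. We seek N_0 > 0 such that s > N_0 implies |(-7s + 11)/(s + 1) + 7| < ε.
(-7s + 11)/(s + 1) + 7 = ((-7s + 11) − (-7)(s + 1)) / ((s + 1)) = 18/((s + 1)).
For s > 0 we have s + 1 > s, so |(-7s + 11)/(s + 1) + 7| = 18/((s + 1)) < 18/(s) = 18/s.
Thus |(-7s + 11)/(s + 1) + 7| < ε whenever s > 18/ε.
Take N_0 = 18/ε. If s > N_0 then |(-7s + 11)/(s + 1) + 7| < 18/s < ε.

N_0 = 18/ε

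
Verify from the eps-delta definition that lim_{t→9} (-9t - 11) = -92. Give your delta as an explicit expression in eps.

delta = eps/9

Suppose eps > 0. We need delta > 0 so that 0 < |t − 9| < delta implies |(-9t - 11) + 92| < eps.
|(-9t - 11) + 92| = |-9t + 81| = 9|t − 9|.
So 9|t − 9| < eps exactly when |t − 9| < eps/9.
Take delta = eps/9. If 0 < |t − 9| < delta then |(-9t - 11) + 92| = 9|t − 9| < 9·(eps/9) = eps.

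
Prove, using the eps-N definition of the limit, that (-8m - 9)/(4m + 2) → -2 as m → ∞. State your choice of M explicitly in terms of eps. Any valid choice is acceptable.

Fix eps > 0. For m ≥ 1, |(-8m - 9)/(4m + 2) + 2| = |-20|/(4(4m + 2)) = 20/(4(4m + 2)).
Since 4m + 2 ≥ 4m for m ≥ 1, this is ≤ 20/(4·4m) = (5/4)/m.
So |(-8m - 9)/(4m + 2) + 2| < eps whenever m > (5/4)/eps.
Take M = (5/4)/eps. If m > M then |(-8m - 9)/(4m + 2) + 2| ≤ (5/4)/m < eps.

M = (5/4)/eps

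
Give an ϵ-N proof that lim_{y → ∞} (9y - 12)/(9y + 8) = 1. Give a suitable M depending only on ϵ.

M = (20/9)/ϵ

Let ϵ > 0 be given. We seek M > 0 such that y > M implies |(9y - 12)/(9y + 8) − 1| < ϵ.
(9y - 12)/(9y + 8) − 1 = (9(9y - 12) − 9(9y + 8)) / (9(9y + 8)) = -180/(9(9y + 8)).
For y > 0 we have 9y + 8 > 9y, so |(9y - 12)/(9y + 8) − 1| = 180/(9(9y + 8)) < 180/(9·9y) = (20/9)/y.
Thus |(9y - 12)/(9y + 8) − 1| < ϵ whenever y > (20/9)/ϵ.
Take M = (20/9)/ϵ. If y > M then |(9y - 12)/(9y + 8) − 1| < (20/9)/y < ϵ.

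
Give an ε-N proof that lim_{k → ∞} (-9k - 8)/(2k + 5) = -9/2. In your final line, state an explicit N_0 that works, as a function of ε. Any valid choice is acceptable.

N_0 = (29/4)/ε

Suppose ε > 0. For k ≥ 1, |(-9k - 8)/(2k + 5) + 9/2| = |29|/(2(2k + 5)) = 29/(2(2k + 5)).
Since 2k + 5 ≥ 2k for k ≥ 1, this is ≤ 29/(2·2k) = (29/4)/k.
So |(-9k - 8)/(2k + 5) + 9/2| < ε whenever k > (29/4)/ε.
Take N_0 = (29/4)/ε. If k > N_0 then |(-9k - 8)/(2k + 5) + 9/2| ≤ (29/4)/k < ε.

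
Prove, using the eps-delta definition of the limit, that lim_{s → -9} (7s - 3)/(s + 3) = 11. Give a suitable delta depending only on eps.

Let eps > 0 be given. We want delta > 0 with 0 < |s + 9| < delta ⇒ |(7s - 3)/(s + 3) − 11| < eps.
Combining over a common denominator, (7s - 3)/(s + 3) − 11 = [(7s - 3)·(-6) − (-66)·(s + 3)] / [(-6)·(s + 3)] = 24(s + 9) / ((-6)(s + 3)).
So |(7s - 3)/(s + 3) − 11| = 24|s + 9| / (6·|s + 3|).
Restrict delta ≤ 3. Then |s + 9| < 3 gives |s + 3| = |(s + 9) + (-6)| ≥ 6 − 3 = 3.
Hence |(7s - 3)/(s + 3) − 11| < 24|s + 9|/(6·3) = (4/3)|s + 9|, which is < eps once |s + 9| < (3/4)eps.
Take delta = min(3, (3/4)eps). Then 0 < |s + 9| < delta forces both bounds, so |(7s - 3)/(s + 3) − 11| < eps.

delta = min(3, (3/4)eps)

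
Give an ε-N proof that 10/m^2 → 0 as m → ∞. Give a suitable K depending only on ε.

Let ε > 0. For m ≥ 1, |10/m^2 − 0| = 10/m^2.
10/m^2 < ε ⇔ m^2 > 10/ε ⇔ m > (10/ε)^{1/2}.
Take K = (10/ε)^{1/2}. Then m > K implies 10/m^2 < ε.

K = (10/ε)^{1/2}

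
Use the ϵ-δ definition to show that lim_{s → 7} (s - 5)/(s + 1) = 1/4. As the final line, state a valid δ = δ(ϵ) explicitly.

δ = min(4, (16/3)ϵ)

Suppose ϵ > 0. We want δ > 0 with 0 < |s − 7| < δ ⇒ |(s - 5)/(s + 1) − (1/4)| < ϵ.
Combining over a common denominator, (s - 5)/(s + 1) − (1/4) = [(s - 5)·8 − 2·(s + 1)] / [8·(s + 1)] = 6(s − 7) / (8(s + 1)).
So |(s - 5)/(s + 1) − (1/4)| = 6|s − 7| / (8·|s + 1|).
Require δ ≤ 4, so |s + 1| ≥ |8| − |s − 7| > 8 − 4 = 4.
Hence |(s - 5)/(s + 1) − (1/4)| < 6|s − 7|/(8·4) = (3/16)|s − 7|, which is < ϵ once |s − 7| < (16/3)ϵ.
Take δ = min(4, (16/3)ϵ). Then 0 < |s − 7| < δ forces both bounds, so |(s - 5)/(s + 1) − (1/4)| < ϵ.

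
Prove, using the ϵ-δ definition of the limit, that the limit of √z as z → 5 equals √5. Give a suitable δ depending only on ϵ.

δ = min(5, √5·ϵ)

Let ϵ > 0 be given. We want δ > 0 such that 0 < |z − 5| < δ implies |√z − √5| < ϵ.
Rationalise: √z − √5 = (z − 5)/(√z + √5), so |√z − √5| = |z − 5|/(√z + √5).
Restrict δ ≤ 5 so that |z − 5| < 5 forces z > 0, and then √z + √5 > √5.
Hence |√z − √5| < |z − 5|/√5, which is < ϵ once |z − 5| < √5·ϵ.
Take δ = min(5, √5·ϵ). If 0 < |z − 5| < δ then z > 0 and |√z − √5| < |z − 5|/√5 < ϵ.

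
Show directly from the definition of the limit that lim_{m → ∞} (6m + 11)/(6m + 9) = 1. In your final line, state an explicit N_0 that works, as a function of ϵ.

Fix ϵ > 0. For m ≥ 1, |(6m + 11)/(6m + 9) − 1| = |12|/(6(6m + 9)) = 12/(6(6m + 9)).
Since 6m + 9 ≥ 6m for m ≥ 1, this is ≤ 12/(6·6m) = (1/3)/m.
So |(6m + 11)/(6m + 9) − 1| < ϵ whenever m > (1/3)/ϵ.
Take N_0 = (1/3)/ϵ. If m > N_0 then |(6m + 11)/(6m + 9) − 1| ≤ (1/3)/m < ϵ.

N_0 = (1/3)/ϵ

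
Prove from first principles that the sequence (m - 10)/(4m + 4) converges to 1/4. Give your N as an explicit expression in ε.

Fix ε > 0. For m ≥ 1, |(m - 10)/(4m + 4) − (1/4)| = |-44|/(4(4m + 4)) = 44/(4(4m + 4)).
Since 4m + 4 ≥ 4m for m ≥ 1, this is ≤ 44/(4·4m) = (11/4)/m.
So |(m - 10)/(4m + 4) − (1/4)| < ε whenever m > (11/4)/ε.
Take N = (11/4)/ε. If m > N then |(m - 10)/(4m + 4) − (1/4)| ≤ (11/4)/m < ε.

N = (11/4)/ε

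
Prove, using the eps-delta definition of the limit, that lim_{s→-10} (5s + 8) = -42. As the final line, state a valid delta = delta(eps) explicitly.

delta = eps/5

Let eps > 0 be given. We need delta > 0 so that 0 < |s + 10| < delta implies |(5s + 8) + 42| < eps.
|(5s + 8) + 42| = |5s + 50| = 5|s + 10|.
Thus it suffices that |s + 10| < eps/5.
Choosing delta = eps/5 gives |(5s + 8) + 42| = 5|s + 10| < eps whenever |s + 10| < delta.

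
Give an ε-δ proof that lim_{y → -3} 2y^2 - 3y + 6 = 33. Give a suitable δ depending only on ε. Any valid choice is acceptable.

Let ε > 0. We want δ > 0 such that 0 < |y + 3| < δ implies |(2y^2 - 3y + 6) − 33| < ε.
(2y^2 - 3y + 6) − 33 = 2y^2 - 3y - 27 = (y + 3)(2y - 9).
So |(2y^2 - 3y + 6) − 33| = |y + 3|·|2y - 9|.
Assume first that |y + 3| < 1, so |y| < 4. Then |2y - 9| ≤ 2·4 + 9 = 17.
Hence |(2y^2 - 3y + 6) − 33| ≤ 17|y + 3| < ε provided |y + 3| < ε/17.
Take δ = min(1, ε/17). Then 0 < |y + 3| < δ gives both |y + 3| < 1 and |y + 3| < ε/17, so |(2y^2 - 3y + 6) − 33| < ε.

δ = min(1, ε/17)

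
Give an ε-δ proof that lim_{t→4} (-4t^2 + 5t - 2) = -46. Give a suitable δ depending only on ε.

Let ε > 0. We want δ > 0 such that 0 < |t − 4| < δ implies |(-4t^2 + 5t - 2) + 46| < ε.
(-4t^2 + 5t - 2) + 46 = -4t^2 + 5t + 44 = (t − 4)(-4t - 11).
So |(-4t^2 + 5t - 2) + 46| = |t − 4|·|-4t - 11|.
Assume first that |t − 4| < 1, so |t| < 5. Then |-4t - 11| ≤ 4·5 + 11 = 31.
Hence |(-4t^2 + 5t - 2) + 46| ≤ 31|t − 4| < ε provided |t − 4| < ε/31.
Choosing δ = min(1, ε/31) ensures both conditions, hence |(-4t^2 + 5t - 2) + 46| < ε.

δ = min(1, ε/31)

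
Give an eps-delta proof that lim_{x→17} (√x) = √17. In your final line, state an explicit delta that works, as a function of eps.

Let eps > 0. We want delta > 0 such that 0 < |x − 17| < delta implies |√x − √17| < eps.
Multiplying by the conjugate, |√x − √17| = |x − 17|/(√x + √17).
Restrict delta ≤ 17 so that |x − 17| < 17 forces x > 0, and then √x + √17 > √17.
Hence |√x − √17| < |x − 17|/√17, which is < eps once |x − 17| < √17·eps.
Take delta = min(17, √17·eps). If 0 < |x − 17| < delta then x > 0 and |√x − √17| < |x − 17|/√17 < eps.

delta = min(17, √17·eps)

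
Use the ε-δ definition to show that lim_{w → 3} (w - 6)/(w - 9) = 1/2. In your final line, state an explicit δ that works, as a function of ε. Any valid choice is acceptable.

δ = min(3, 6ε)

Let ε > 0 be given. We want δ > 0 with 0 < |w − 3| < δ ⇒ |(w - 6)/(w - 9) − (1/2)| < ε.
Combining over a common denominator, (w - 6)/(w - 9) − (1/2) = [(w - 6)·(-6) − (-3)·(w - 9)] / [(-6)·(w - 9)] = -3(w − 3) / ((-6)(w - 9)).
So |(w - 6)/(w - 9) − (1/2)| = 3|w − 3| / (6·|w − 9|).
Require δ ≤ 3, so |w − 9| ≥ |-6| − |w − 3| > 6 − 3 = 3.
Hence |(w - 6)/(w - 9) − (1/2)| < 3|w − 3|/(6·3) = (1/6)|w − 3|, which is < ε once |w − 3| < 6ε.
Take δ = min(3, 6ε). Then 0 < |w − 3| < δ forces both bounds, so |(w - 6)/(w - 9) − (1/2)| < ε.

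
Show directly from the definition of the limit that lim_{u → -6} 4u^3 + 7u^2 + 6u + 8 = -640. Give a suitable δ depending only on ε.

δ = min(1, ε/423)

Suppose ε > 0. We want δ > 0 such that 0 < |u + 6| < δ implies |(4u^3 + 7u^2 + 6u + 8) + 640| < ε.
(4u^3 + 7u^2 + 6u + 8) + 640 = 4u^3 + 7u^2 + 6u + 648 = (u + 6)(4u^2 - 17u + 108).
So |(4u^3 + 7u^2 + 6u + 8) + 640| = |u + 6|·|4u^2 - 17u + 108|.
Assume first that |u + 6| < 1, so |u| < 7. Then |4u^2 - 17u + 108| ≤ 4·7^2 + 17·7 + 108 = 423.
Hence |(4u^3 + 7u^2 + 6u + 8) + 640| ≤ 423|u + 6| < ε provided |u + 6| < ε/423.
Choosing δ = min(1, ε/423) ensures both conditions, hence |(4u^3 + 7u^2 + 6u + 8) + 640| < ε.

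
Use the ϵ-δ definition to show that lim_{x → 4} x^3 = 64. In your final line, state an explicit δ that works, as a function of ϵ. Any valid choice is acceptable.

Let ϵ > 0. We seek δ > 0 with 0 < |x − 4| < δ ⇒ |x^3 − 64| < ϵ.
Factor: x^3 − 64 = (x − 4)(x^2 + 4x + 16), so |x^3 − 64| = |x − 4|·|x^2 + 4x + 16|.
Impose δ ≤ 1 so that |x| < 5; then |x^2 + 4x + 16| ≤ 61.
Hence |x^3 − 64| ≤ 61|x − 4|, which is < ϵ once |x − 4| < ϵ/61.
Take δ = min(1, ϵ/61). If 0 < |x − 4| < δ then both bounds hold and |x^3 − 64| ≤ 61|x − 4| < 61·(ϵ/61) = ϵ.

δ = min(1, ϵ/61)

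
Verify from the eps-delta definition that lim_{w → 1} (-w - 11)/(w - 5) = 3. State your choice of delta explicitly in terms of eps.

Let eps > 0. We want delta > 0 with 0 < |w − 1| < delta ⇒ |(-w - 11)/(w - 5) − 3| < eps.
Combining over a common denominator, (-w - 11)/(w - 5) − 3 = [(-w - 11)·(-4) − (-12)·(w - 5)] / [(-4)·(w - 5)] = 16(w − 1) / ((-4)(w - 5)).
So |(-w - 11)/(w - 5) − 3| = 16|w − 1| / (4·|w − 5|).
Require delta ≤ 2, so |w − 5| ≥ |-4| − |w − 1| > 4 − 2 = 2.
Hence |(-w - 11)/(w - 5) − 3| < 16|w − 1|/(4·2) = 2|w − 1|, which is < eps once |w − 1| < (1/2)eps.
Take delta = min(2, (1/2)eps). Then 0 < |w − 1| < delta forces both bounds, so |(-w - 11)/(w - 5) − 3| < eps.

delta = min(2, (1/2)eps)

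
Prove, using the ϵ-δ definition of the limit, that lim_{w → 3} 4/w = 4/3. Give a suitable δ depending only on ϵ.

Fix ϵ > 0. We seek δ > 0 such that 0 < |w − 3| < δ implies |4/w − (4/3)| < ϵ.
|4/w − (4/3)| = 4·|3 − w|/(3·|w|) = 4|w − 3|/(3|w|).
Restrict δ ≤ 3/2. Then |w − 3| < 3/2 gives |w| > 3/2, so 3|w| > 9/2.
Then |4/w − (4/3)| < 4|w − 3|/(9/2), which is < ϵ when |w − 3| < (9/8)ϵ.
Take δ = min(3/2, (9/8)ϵ). Then 0 < |w − 3| < δ gives both |w − 3| < 3/2 and |w − 3| < (9/8)ϵ, so |4/w − (4/3)| < ϵ.

δ = min(3/2, (9/8)ϵ)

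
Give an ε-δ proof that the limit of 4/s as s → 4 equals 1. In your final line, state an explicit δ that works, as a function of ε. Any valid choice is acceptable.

Let ε > 0 be given. We seek δ > 0 such that 0 < |s − 4| < δ implies |4/s − 1| < ε.
|4/s − 1| = 4·|4 − s|/(4·|s|) = 4|s − 4|/(4|s|).
Require δ ≤ 2 so that |s| > 4 − 2 = 2, hence 4|s| > 8.
Then |4/s − 1| < 4|s − 4|/8, which is < ε when |s − 4| < 2ε.
Take δ = min(2, 2ε). Then 0 < |s − 4| < δ gives both |s − 4| < 2 and |s − 4| < 2ε, so |4/s − 1| < ε.

δ = min(2, 2ε)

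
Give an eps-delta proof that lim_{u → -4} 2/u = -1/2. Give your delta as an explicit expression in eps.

Suppose eps > 0. We seek delta > 0 such that 0 < |u + 4| < delta implies |2/u + 1/2| < eps.
|2/u + 1/2| = 2·|-4 − u|/(4·|u|) = 2|u + 4|/(4|u|).
Restrict delta ≤ 2. Then |u + 4| < 2 gives |u| > 2, so 4|u| > 8.
Then |2/u + 1/2| < 2|u + 4|/8, which is < eps when |u + 4| < 4eps.
Take delta = min(2, 4eps). Then 0 < |u + 4| < delta gives both |u + 4| < 2 and |u + 4| < 4eps, so |2/u + 1/2| < eps.

delta = min(2, 4eps)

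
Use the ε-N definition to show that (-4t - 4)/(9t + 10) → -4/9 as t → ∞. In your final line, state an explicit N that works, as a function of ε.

N = (4/81)/ε

Let ε > 0 be given. We seek N > 0 such that t > N implies |(-4t - 4)/(9t + 10) + 4/9| < ε.
(-4t - 4)/(9t + 10) + 4/9 = (9(-4t - 4) − (-4)(9t + 10)) / (9(9t + 10)) = 4/(9(9t + 10)).
For t > 0 we have 9t + 10 > 9t, so |(-4t - 4)/(9t + 10) + 4/9| = 4/(9(9t + 10)) < 4/(9·9t) = (4/81)/t.
Thus |(-4t - 4)/(9t + 10) + 4/9| < ε whenever t > (4/81)/ε.
Take N = (4/81)/ε. If t > N then |(-4t - 4)/(9t + 10) + 4/9| < (4/81)/t < ε.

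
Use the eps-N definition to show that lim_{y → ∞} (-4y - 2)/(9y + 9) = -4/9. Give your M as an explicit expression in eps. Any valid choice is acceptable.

M = (2/9)/eps

Let eps > 0 be given. We seek M > 0 such that y > M implies |(-4y - 2)/(9y + 9) + 4/9| < eps.
(-4y - 2)/(9y + 9) + 4/9 = (9(-4y - 2) − (-4)(9y + 9)) / (9(9y + 9)) = 18/(9(9y + 9)).
For y > 0 we have 9y + 9 > 9y, so |(-4y - 2)/(9y + 9) + 4/9| = 18/(9(9y + 9)) < 18/(9·9y) = (2/9)/y.
Thus |(-4y - 2)/(9y + 9) + 4/9| < eps whenever y > (2/9)/eps.
Take M = (2/9)/eps. If y > M then |(-4y - 2)/(9y + 9) + 4/9| < (2/9)/y < eps.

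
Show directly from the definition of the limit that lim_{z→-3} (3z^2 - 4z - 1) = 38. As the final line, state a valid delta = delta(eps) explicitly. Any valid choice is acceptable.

Fix eps > 0. We want delta > 0 such that 0 < |z + 3| < delta implies |(3z^2 - 4z - 1) − 38| < eps.
(3z^2 - 4z - 1) − 38 = 3z^2 - 4z - 39 = (z + 3)(3z - 13).
So |(3z^2 - 4z - 1) − 38| = |z + 3|·|3z - 13|.
Require delta ≤ 1. Then |z + 3| < 1 gives |z| < 4, and by the triangle inequality |3z - 13| ≤ 3·4 + 13 = 25.
Hence |(3z^2 - 4z - 1) − 38| ≤ 25|z + 3| < eps provided |z + 3| < eps/25.
Take delta = min(1, eps/25). Then 0 < |z + 3| < delta gives both |z + 3| < 1 and |z + 3| < eps/25, so |(3z^2 - 4z - 1) − 38| < eps.

delta = min(1, eps/25)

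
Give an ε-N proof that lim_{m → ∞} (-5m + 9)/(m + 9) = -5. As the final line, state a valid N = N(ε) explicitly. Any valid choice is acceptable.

N = 54/ε

Let ε > 0 be given. For m ≥ 1, |(-5m + 9)/(m + 9) + 5| = |54|/((m + 9)) = 54/((m + 9)).
Since m + 9 ≥ m for m ≥ 1, this is ≤ 54/(m) = 54/m.
So |(-5m + 9)/(m + 9) + 5| < ε whenever m > 54/ε.
Take N = 54/ε. If m > N then |(-5m + 9)/(m + 9) + 5| ≤ 54/m < ε.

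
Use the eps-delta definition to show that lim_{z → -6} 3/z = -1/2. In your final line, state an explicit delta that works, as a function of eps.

Let eps > 0 be given. We seek delta > 0 such that 0 < |z + 6| < delta implies |3/z + 1/2| < eps.
|3/z + 1/2| = 3·|-6 − z|/(6·|z|) = 3|z + 6|/(6|z|).
Restrict delta ≤ 3. Then |z + 6| < 3 gives |z| > 3, so 6|z| > 18.
Then |3/z + 1/2| < 3|z + 6|/18, which is < eps when |z + 6| < 6eps.
Take delta = min(3, 6eps). Then 0 < |z + 6| < delta gives both |z + 6| < 3 and |z + 6| < 6eps, so |3/z + 1/2| < eps.

delta = min(3, 6eps)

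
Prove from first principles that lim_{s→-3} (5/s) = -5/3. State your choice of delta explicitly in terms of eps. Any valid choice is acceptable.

Fix eps > 0. We seek delta > 0 such that 0 < |s + 3| < delta implies |5/s + 5/3| < eps.
|5/s + 5/3| = 5·|-3 − s|/(3·|s|) = 5|s + 3|/(3|s|).
Require delta ≤ 3/2 so that |s| > 3 − 3/2 = 3/2, hence 3|s| > 9/2.
Then |5/s + 5/3| < 5|s + 3|/(9/2), which is < eps when |s + 3| < (9/10)eps.
Take delta = min(3/2, (9/10)eps). Then 0 < |s + 3| < delta gives both |s + 3| < 3/2 and |s + 3| < (9/10)eps, so |5/s + 5/3| < eps.

delta = min(3/2, (9/10)eps)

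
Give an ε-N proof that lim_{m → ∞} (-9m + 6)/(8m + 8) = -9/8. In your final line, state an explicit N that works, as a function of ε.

Let ε > 0 be given. For m ≥ 1, |(-9m + 6)/(8m + 8) + 9/8| = |120|/(8(8m + 8)) = 120/(8(8m + 8)).
Since 8m + 8 ≥ 8m for m ≥ 1, this is ≤ 120/(8·8m) = (15/8)/m.
So |(-9m + 6)/(8m + 8) + 9/8| < ε whenever m > (15/8)/ε.
Take N = (15/8)/ε. If m > N then |(-9m + 6)/(8m + 8) + 9/8| ≤ (15/8)/m < ε.

N = (15/8)/ε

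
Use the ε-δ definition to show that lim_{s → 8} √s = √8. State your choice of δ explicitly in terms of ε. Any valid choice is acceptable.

δ = min(8, √8·ε)

Fix ε > 0. We want δ > 0 such that 0 < |s − 8| < δ implies |√s − √8| < ε.
Multiplying by the conjugate, |√s − √8| = |s − 8|/(√s + √8).
Restrict δ ≤ 8 so that |s − 8| < 8 forces s > 0, and then √s + √8 > √8.
Hence |√s − √8| < |s − 8|/√8, which is < ε once |s − 8| < √8·ε.
Take δ = min(8, √8·ε). If 0 < |s − 8| < δ then s > 0 and |√s − √8| < |s − 8|/√8 < ε.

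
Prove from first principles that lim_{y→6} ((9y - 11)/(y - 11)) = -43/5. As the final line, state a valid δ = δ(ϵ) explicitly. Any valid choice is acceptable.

δ = min(5/2, (25/176)ϵ)

Let ϵ > 0. We want δ > 0 with 0 < |y − 6| < δ ⇒ |(9y - 11)/(y - 11) + 43/5| < ϵ.
Combining over a common denominator, (9y - 11)/(y - 11) + 43/5 = [(9y - 11)·(-5) − 43·(y - 11)] / [(-5)·(y - 11)] = -88(y − 6) / ((-5)(y - 11)).
So |(9y - 11)/(y - 11) + 43/5| = 88|y − 6| / (5·|y − 11|).
Restrict δ ≤ 5/2. Then |y − 6| < 5/2 gives |y − 11| = |(y − 6) + (-5)| ≥ 5 − 5/2 = 5/2.
Hence |(9y - 11)/(y - 11) + 43/5| < 88|y − 6|/(5·(5/2)) = (176/25)|y − 6|, which is < ϵ once |y − 6| < (25/176)ϵ.
Take δ = min(5/2, (25/176)ϵ). Then 0 < |y − 6| < δ forces both bounds, so |(9y - 11)/(y - 11) + 43/5| < ϵ.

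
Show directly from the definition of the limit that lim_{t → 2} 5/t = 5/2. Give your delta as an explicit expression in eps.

delta = min(1, (2/5)eps)

Suppose eps > 0. We seek delta > 0 such that 0 < |t − 2| < delta implies |5/t − (5/2)| < eps.
|5/t − (5/2)| = 5·|2 − t|/(2·|t|) = 5|t − 2|/(2|t|).
Require delta ≤ 1 so that |t| > 2 − 1 = 1, hence 2|t| > 2.
Then |5/t − (5/2)| < 5|t − 2|/2, which is < eps when |t − 2| < (2/5)eps.
Take delta = min(1, (2/5)eps). Then 0 < |t − 2| < delta gives both |t − 2| < 1 and |t − 2| < (2/5)eps, so |5/t − (5/2)| < eps.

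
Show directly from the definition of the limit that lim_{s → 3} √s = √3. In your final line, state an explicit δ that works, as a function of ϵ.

δ = min(3, √3·ϵ)

Suppose ϵ > 0. We want δ > 0 such that 0 < |s − 3| < δ implies |√s − √3| < ϵ.
Multiplying by the conjugate, |√s − √3| = |s − 3|/(√s + √3).
Restrict δ ≤ 3 so that |s − 3| < 3 forces s > 0, and then √s + √3 > √3.
Hence |√s − √3| < |s − 3|/√3, which is < ϵ once |s − 3| < √3·ϵ.
Take δ = min(3, √3·ϵ). If 0 < |s − 3| < δ then s > 0 and |√s − √3| < |s − 3|/√3 < ϵ.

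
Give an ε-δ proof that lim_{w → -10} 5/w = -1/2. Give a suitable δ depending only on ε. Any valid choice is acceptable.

δ = min(5, 10ε)

Let ε > 0 be given. We seek δ > 0 such that 0 < |w + 10| < δ implies |5/w + 1/2| < ε.
|5/w + 1/2| = 5·|-10 − w|/(10·|w|) = 5|w + 10|/(10|w|).
Require δ ≤ 5 so that |w| > 10 − 5 = 5, hence 10|w| > 50.
Then |5/w + 1/2| < 5|w + 10|/50, which is < ε when |w + 10| < 10ε.
Take δ = min(5, 10ε). Then 0 < |w + 10| < δ gives both |w + 10| < 5 and |w + 10| < 10ε, so |5/w + 1/2| < ε.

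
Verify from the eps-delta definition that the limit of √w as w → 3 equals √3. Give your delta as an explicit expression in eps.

delta = min(3, √3·eps)

Fix eps > 0. We want delta > 0 such that 0 < |w − 3| < delta implies |√w − √3| < eps.
Rationalise: √w − √3 = (w − 3)/(√w + √3), so |√w − √3| = |w − 3|/(√w + √3).
Restrict delta ≤ 3 so that |w − 3| < 3 forces w > 0, and then √w + √3 > √3.
Hence |√w − √3| < |w − 3|/√3, which is < eps once |w − 3| < √3·eps.
Take delta = min(3, √3·eps). If 0 < |w − 3| < delta then w > 0 and |√w − √3| < |w − 3|/√3 < eps.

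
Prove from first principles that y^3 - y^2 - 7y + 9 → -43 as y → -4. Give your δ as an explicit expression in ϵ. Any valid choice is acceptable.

Fix ϵ > 0. We want δ > 0 such that 0 < |y + 4| < δ implies |(y^3 - y^2 - 7y + 9) + 43| < ϵ.
(y^3 - y^2 - 7y + 9) + 43 = y^3 - y^2 - 7y + 52 = (y + 4)(y^2 - 5y + 13).
So |(y^3 - y^2 - 7y + 9) + 43| = |y + 4|·|y^2 - 5y + 13|.
Require δ ≤ 1. Then |y + 4| < 1 gives |y| < 5, and by the triangle inequality |y^2 - 5y + 13| ≤ 5^2 + 5·5 + 13 = 63.
Hence |(y^3 - y^2 - 7y + 9) + 43| ≤ 63|y + 4| < ϵ provided |y + 4| < ϵ/63.
Take δ = min(1, ϵ/63). Then 0 < |y + 4| < δ gives both |y + 4| < 1 and |y + 4| < ϵ/63, so |(y^3 - y^2 - 7y + 9) + 43| < ϵ.

δ = min(1, ϵ/63)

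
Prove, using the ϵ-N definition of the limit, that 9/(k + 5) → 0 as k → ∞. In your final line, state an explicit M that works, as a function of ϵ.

Fix ϵ > 0. For k ≥ 1, |9/(k + 5) − 0| = 9/(k + 5) ≤ 9/k.
We need 9/k < ϵ, i.e. k > 9/ϵ.
Take M = 9/ϵ. If k > M then |9/(k + 5)| ≤ 9/k < ϵ.

M = 9/ϵ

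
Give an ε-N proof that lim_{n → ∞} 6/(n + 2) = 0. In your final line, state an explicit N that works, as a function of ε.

N = 6/ε

Let ε > 0 be given. For n ≥ 1, |6/(n + 2) − 0| = 6/(n + 2) ≤ 6/n.
We need 6/n < ε, i.e. n > 6/ε.
Take N = 6/ε. If n > N then |6/(n + 2)| ≤ 6/n < ε.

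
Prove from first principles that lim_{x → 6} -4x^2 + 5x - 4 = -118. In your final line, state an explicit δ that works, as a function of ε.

δ = min(2, ε/51)

Let ε > 0 be given. We want δ > 0 such that 0 < |x − 6| < δ implies |(-4x^2 + 5x - 4) + 118| < ε.
(-4x^2 + 5x - 4) + 118 = -4x^2 + 5x + 114 = (x − 6)(-4x - 19).
So |(-4x^2 + 5x - 4) + 118| = |x − 6|·|-4x - 19|.
Require δ ≤ 2. Then |x − 6| < 2 gives |x| < 8, and by the triangle inequality |-4x - 19| ≤ 4·8 + 19 = 51.
Hence |(-4x^2 + 5x - 4) + 118| ≤ 51|x − 6| < ε provided |x − 6| < ε/51.
Choosing δ = min(2, ε/51) ensures both conditions, hence |(-4x^2 + 5x - 4) + 118| < ε.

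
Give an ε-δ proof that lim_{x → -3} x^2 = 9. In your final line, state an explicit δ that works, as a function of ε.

δ = min(1, ε/7)

Fix ε > 0. We seek δ > 0 with 0 < |x + 3| < δ ⇒ |x^2 − 9| < ε.
Factor: x^2 − 9 = (x + 3)(x - 3), so |x^2 − 9| = |x + 3|·|x - 3|.
Impose δ ≤ 1 so that |x| < 4; then |x - 3| ≤ 7.
Hence |x^2 − 9| ≤ 7|x + 3|, which is < ε once |x + 3| < ε/7.
Take δ = min(1, ε/7). If 0 < |x + 3| < δ then both bounds hold and |x^2 − 9| ≤ 7|x + 3| < 7·(ε/7) = ε.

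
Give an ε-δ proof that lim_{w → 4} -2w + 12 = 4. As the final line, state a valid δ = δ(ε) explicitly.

Let ε > 0. We need δ > 0 so that 0 < |w − 4| < δ implies |(-2w + 12) − 4| < ε.
Since (-2w + 12) − 4 = -2(w − 4), we have |(-2w + 12) − 4| = 2|w − 4|.
So 2|w − 4| < ε exactly when |w − 4| < ε/2.
Choosing δ = ε/2 gives |(-2w + 12) − 4| = 2|w − 4| < ε whenever |w − 4| < δ.

δ = ε/2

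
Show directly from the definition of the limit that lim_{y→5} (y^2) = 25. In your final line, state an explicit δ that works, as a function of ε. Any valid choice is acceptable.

δ = min(1, ε/11)

Let ε > 0 be given. We seek δ > 0 with 0 < |y − 5| < δ ⇒ |y^2 − 25| < ε.
Factor: y^2 − 25 = (y − 5)(y + 5), so |y^2 − 25| = |y − 5|·|y + 5|.
Impose δ ≤ 1 so that |y| < 6; then |y + 5| ≤ 11.
Hence |y^2 − 25| ≤ 11|y − 5|, which is < ε once |y − 5| < ε/11.
Take δ = min(1, ε/11). If 0 < |y − 5| < δ then both bounds hold and |y^2 − 25| ≤ 11|y − 5| < 11·(ε/11) = ε.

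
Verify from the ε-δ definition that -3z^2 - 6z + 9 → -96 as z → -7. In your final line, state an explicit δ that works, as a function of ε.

Suppose ε > 0. We want δ > 0 such that 0 < |z + 7| < δ implies |(-3z^2 - 6z + 9) + 96| < ε.
(-3z^2 - 6z + 9) + 96 = -3z^2 - 6z + 105 = (z + 7)(-3z + 15).
So |(-3z^2 - 6z + 9) + 96| = |z + 7|·|-3z + 15|.
Require δ ≤ 1. Then |z + 7| < 1 gives |z| < 8, and by the triangle inequality |-3z + 15| ≤ 3·8 + 15 = 39.
Hence |(-3z^2 - 6z + 9) + 96| ≤ 39|z + 7| < ε provided |z + 7| < ε/39.
Choosing δ = min(1, ε/39) ensures both conditions, hence |(-3z^2 - 6z + 9) + 96| < ε.

δ = min(1, ε/39)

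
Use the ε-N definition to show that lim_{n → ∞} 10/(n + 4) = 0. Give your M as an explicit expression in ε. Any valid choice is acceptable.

M = 10/ε

Suppose ε > 0. For n ≥ 1, |10/(n + 4) − 0| = 10/(n + 4) ≤ 10/n.
We need 10/n < ε, i.e. n > 10/ε.
Take M = 10/ε. If n > M then |10/(n + 4)| ≤ 10/n < ε.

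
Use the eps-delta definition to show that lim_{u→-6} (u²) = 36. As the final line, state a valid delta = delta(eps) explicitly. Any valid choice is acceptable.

delta = min(1, eps/13)

Let eps > 0. We seek delta > 0 with 0 < |u + 6| < delta ⇒ |u² − 36| < eps.
Factor: u² − 36 = (u + 6)(u - 6), so |u² − 36| = |u + 6|·|u - 6|.
Restrict delta ≤ 1. Then |u + 6| < 1 gives |u| < 7, so by the triangle inequality |u - 6| ≤ 7 + 6 = 13.
Hence |u² − 36| ≤ 13|u + 6|, which is < eps once |u + 6| < eps/13.
Take delta = min(1, eps/13). If 0 < |u + 6| < delta then both bounds hold and |u² − 36| ≤ 13|u + 6| < 13·(eps/13) = eps.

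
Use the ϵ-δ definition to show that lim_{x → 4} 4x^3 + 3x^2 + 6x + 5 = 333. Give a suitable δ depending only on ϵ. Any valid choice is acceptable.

Fix ϵ > 0. We want δ > 0 such that 0 < |x − 4| < δ implies |(4x^3 + 3x^2 + 6x + 5) − 333| < ϵ.
(4x^3 + 3x^2 + 6x + 5) − 333 = 4x^3 + 3x^2 + 6x - 328 = (x − 4)(4x^2 + 19x + 82).
So |(4x^3 + 3x^2 + 6x + 5) − 333| = |x − 4|·|4x^2 + 19x + 82|.
Require δ ≤ 1. Then |x − 4| < 1 gives |x| < 5, and by the triangle inequality |4x^2 + 19x + 82| ≤ 4·5^2 + 19·5 + 82 = 277.
Hence |(4x^3 + 3x^2 + 6x + 5) − 333| ≤ 277|x − 4| < ϵ provided |x − 4| < ϵ/277.
Choosing δ = min(1, ϵ/277) ensures both conditions, hence |(4x^3 + 3x^2 + 6x + 5) − 333| < ϵ.

δ = min(1, ϵ/277)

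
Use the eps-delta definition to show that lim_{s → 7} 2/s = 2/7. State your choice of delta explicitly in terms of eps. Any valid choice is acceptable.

delta = min(7/2, (49/4)eps)

Let eps > 0. We seek delta > 0 such that 0 < |s − 7| < delta implies |2/s − (2/7)| < eps.
|2/s − (2/7)| = 2·|7 − s|/(7·|s|) = 2|s − 7|/(7|s|).
Require delta ≤ 7/2 so that |s| > 7 − 7/2 = 7/2, hence 7|s| > 49/2.
Then |2/s − (2/7)| < 2|s − 7|/(49/2), which is < eps when |s − 7| < (49/4)eps.
Take delta = min(7/2, (49/4)eps). Then 0 < |s − 7| < delta gives both |s − 7| < 7/2 and |s − 7| < (49/4)eps, so |2/s − (2/7)| < eps.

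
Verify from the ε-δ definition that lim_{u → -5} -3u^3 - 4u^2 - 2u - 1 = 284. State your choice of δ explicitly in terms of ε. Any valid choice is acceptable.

Let ε > 0 be given. We want δ > 0 such that 0 < |u + 5| < δ implies |(-3u^3 - 4u^2 - 2u - 1) − 284| < ε.
(-3u^3 - 4u^2 - 2u - 1) − 284 = -3u^3 - 4u^2 - 2u - 285 = (u + 5)(-3u^2 + 11u - 57).
So |(-3u^3 - 4u^2 - 2u - 1) − 284| = |u + 5|·|-3u^2 + 11u - 57|.
Assume first that |u + 5| < 2, so |u| < 7. Then |-3u^2 + 11u - 57| ≤ 3·7^2 + 11·7 + 57 = 281.
Hence |(-3u^3 - 4u^2 - 2u - 1) − 284| ≤ 281|u + 5| < ε provided |u + 5| < ε/281.
Choosing δ = min(2, ε/281) ensures both conditions, hence |(-3u^3 - 4u^2 - 2u - 1) − 284| < ε.

δ = min(2, ε/281)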